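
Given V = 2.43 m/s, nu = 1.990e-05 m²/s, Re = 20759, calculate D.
Formula: Re = \frac{V D}{\nu}
Substituting knowns: 20759 = 2.43·D/1.990e-05
Solving for D: D = 20759·1.990e-05/2.43 = 0.17 m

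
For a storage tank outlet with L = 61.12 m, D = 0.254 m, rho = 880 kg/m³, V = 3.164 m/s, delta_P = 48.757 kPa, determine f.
Formula: \Delta P = f \frac{L}{D} \frac{\rho V^2}{2}
Substituting knowns: 48.757 = f·(61.12/0.254)·0.5·880·3.164²/1000
Solving for f: f = (48.757·1000)/((61.12/0.254)·0.5·880·3.164²) = 0.046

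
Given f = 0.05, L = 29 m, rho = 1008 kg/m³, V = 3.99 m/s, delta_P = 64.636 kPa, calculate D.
Formula: \Delta P = f \frac{L}{D} \frac{\rho V^2}{2}
Substituting knowns: 64.636 = 0.05·(29/D)·0.5·1008·3.99²/1000
Solving for D: D = 0.05·29·0.5·1008·3.99²/(64.636·1000) = 0.18 m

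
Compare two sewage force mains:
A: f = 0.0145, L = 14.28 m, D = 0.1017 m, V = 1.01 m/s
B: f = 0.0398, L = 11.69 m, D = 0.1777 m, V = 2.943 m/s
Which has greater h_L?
h_L(A) = 0.1059 m, h_L(B) = 1.156 m. Answer: B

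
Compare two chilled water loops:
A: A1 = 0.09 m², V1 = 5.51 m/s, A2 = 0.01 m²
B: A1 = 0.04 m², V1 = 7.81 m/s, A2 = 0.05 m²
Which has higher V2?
V2(A) = 49.59 m/s, V2(B) = 6.248 m/s. Answer: A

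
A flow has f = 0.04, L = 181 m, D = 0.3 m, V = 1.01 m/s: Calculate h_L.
Formula: h_L = f \frac{L}{D} \frac{V^2}{2g}
h_L = 0.04·(181/0.3)·1.01²/(2·9.81) = 1.255 m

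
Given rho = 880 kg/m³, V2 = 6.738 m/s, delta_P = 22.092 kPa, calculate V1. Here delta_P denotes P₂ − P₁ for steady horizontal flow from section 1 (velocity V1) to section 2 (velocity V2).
Formula: \Delta P = \frac{1}{2} \rho (V_1^2 - V_2^2)
Substituting knowns: 22.092 = 0.5·880·(V1² − 6.738²)/1000
Solving for V1: V1 = √(6.738² + 2·(22.092·1000)/880) = 9.778 m/s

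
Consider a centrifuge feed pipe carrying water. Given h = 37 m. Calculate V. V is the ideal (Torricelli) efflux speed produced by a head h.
Formula: V = \sqrt{2 g h}
V = √(2·9.81·37) = 26.94 m/s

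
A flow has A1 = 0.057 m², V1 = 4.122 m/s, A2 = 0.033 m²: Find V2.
Formula: V_2 = \frac{A_1 V_1}{A_2}
V2 = 0.057·4.122/0.033 = 7.12 m/s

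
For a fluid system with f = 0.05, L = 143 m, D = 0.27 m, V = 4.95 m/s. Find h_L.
Formula: h_L = f \frac{L}{D} \frac{V^2}{2g}
h_L = 0.05·(143/0.27)·4.95²/(2·9.81) = 33.07 m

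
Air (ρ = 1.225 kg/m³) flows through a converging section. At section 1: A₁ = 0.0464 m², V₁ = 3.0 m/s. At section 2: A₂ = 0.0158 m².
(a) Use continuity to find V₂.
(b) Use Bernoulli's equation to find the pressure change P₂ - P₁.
(a) Continuity: A₁V₁=A₂V₂ -> V₂=A₁V₁/A₂=0.0464*3.0/0.0158=8.81 m/s
(b) Bernoulli: P₂-P₁=0.5*rho*(V₁^2-V₂^2)/1000=0.5*1.225*(3.0^2-8.81^2)/1000=-0.04203 kPa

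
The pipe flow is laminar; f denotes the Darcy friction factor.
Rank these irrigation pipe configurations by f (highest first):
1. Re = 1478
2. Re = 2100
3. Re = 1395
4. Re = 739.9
Case 1: f = 0.0433
Case 2: f = 0.03048
Case 3: f = 0.04588
Case 4: f = 0.0865
Ranking (highest first): 4, 3, 1, 2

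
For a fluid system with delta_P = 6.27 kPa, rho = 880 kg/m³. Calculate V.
Formula: V = \sqrt{\frac{2 \Delta P}{\rho}}
V = √(2·(6.27·1000)/880) = 3.775 m/s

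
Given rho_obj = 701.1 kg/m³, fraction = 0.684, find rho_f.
Formula: f_{sub} = \frac{\rho_{obj}}{\rho_f}
Substituting knowns: 0.684 = 701.1/rho_f
Solving for rho_f: rho_f = 701.1/0.684 = 1025 kg/m³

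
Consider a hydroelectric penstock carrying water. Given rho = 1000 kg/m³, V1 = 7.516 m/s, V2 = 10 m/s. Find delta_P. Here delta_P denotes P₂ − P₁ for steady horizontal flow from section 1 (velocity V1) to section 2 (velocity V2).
Formula: \Delta P = \frac{1}{2} \rho (V_1^2 - V_2^2)
delta_P = 0.5·1000·(7.516² − 10²)/1000 = -21.75 kPa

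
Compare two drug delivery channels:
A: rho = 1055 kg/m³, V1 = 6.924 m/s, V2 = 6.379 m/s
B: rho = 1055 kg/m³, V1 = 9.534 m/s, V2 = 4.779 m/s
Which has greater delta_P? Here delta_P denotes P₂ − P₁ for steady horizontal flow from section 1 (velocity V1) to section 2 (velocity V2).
delta_P(A) = 3.824 kPa, delta_P(B) = 35.9 kPa. Answer: B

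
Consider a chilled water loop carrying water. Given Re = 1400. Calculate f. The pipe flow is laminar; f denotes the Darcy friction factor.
Formula: f = \frac{64}{Re}
f = 64/1400 = 0.04571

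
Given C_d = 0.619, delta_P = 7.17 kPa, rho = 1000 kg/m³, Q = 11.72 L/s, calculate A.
Formula: Q = C_d A \sqrt{\frac{2 \Delta P}{\rho}}
Substituting knowns: 11.72 = 0.619·A·√(2·(7.17·1000)/1000)·1000
Solving for A: A = (11.72/1000)/(0.619·√(2·(7.17·1000)/1000)) = 0.005 m²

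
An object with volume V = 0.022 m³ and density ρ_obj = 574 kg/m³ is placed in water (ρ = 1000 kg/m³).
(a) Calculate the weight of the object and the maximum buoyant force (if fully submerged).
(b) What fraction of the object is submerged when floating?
(a) W=rho_obj*g*V=574*9.81*0.022=123.9 N; F_B(max)=rho*g*V=1000*9.81*0.022=215.8 N
(b) Floating fraction=rho_obj/rho=574/1000=0.574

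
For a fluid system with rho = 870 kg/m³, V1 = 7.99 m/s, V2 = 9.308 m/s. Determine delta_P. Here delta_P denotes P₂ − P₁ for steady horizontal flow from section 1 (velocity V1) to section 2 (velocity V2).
Formula: \Delta P = \frac{1}{2} \rho (V_1^2 - V_2^2)
delta_P = 0.5·870·(7.99² − 9.308²)/1000 = -9.917 kPa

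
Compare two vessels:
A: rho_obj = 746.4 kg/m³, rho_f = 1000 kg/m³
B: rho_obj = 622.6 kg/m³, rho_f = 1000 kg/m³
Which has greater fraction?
fraction(A) = 0.7464, fraction(B) = 0.6226. Answer: A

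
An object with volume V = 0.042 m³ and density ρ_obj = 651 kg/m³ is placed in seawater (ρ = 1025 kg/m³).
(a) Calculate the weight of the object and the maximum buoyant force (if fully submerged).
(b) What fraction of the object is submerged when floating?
(a) W=rho_obj*g*V=651*9.81*0.042=268.2 N; F_B(max)=rho*g*V=1025*9.81*0.042=422.3 N
(b) Floating fraction=rho_obj/rho=651/1025=0.635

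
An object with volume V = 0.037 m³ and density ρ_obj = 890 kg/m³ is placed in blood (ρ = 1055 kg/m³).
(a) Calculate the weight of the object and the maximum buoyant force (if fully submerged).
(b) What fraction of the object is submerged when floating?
(a) W=rho_obj*g*V=890*9.81*0.037=323.0 N; F_B(max)=rho*g*V=1055*9.81*0.037=382.9 N
(b) Floating fraction=rho_obj/rho=890/1055=0.844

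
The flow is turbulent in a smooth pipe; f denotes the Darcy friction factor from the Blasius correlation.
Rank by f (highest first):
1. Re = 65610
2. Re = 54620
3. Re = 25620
Case 1: f = 0.01974
Case 2: f = 0.02067
Case 3: f = 0.02498
Ranking (highest first): 3, 2, 1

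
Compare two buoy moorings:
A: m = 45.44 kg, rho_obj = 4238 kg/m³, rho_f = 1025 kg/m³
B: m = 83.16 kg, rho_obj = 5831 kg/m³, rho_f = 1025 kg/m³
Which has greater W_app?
W_app(A) = 338 N, W_app(B) = 672.4 N. Answer: B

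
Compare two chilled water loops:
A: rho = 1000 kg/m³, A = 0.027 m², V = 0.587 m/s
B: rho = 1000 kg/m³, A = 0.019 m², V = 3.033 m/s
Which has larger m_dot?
m_dot(A) = 15.85 kg/s, m_dot(B) = 57.63 kg/s. Answer: B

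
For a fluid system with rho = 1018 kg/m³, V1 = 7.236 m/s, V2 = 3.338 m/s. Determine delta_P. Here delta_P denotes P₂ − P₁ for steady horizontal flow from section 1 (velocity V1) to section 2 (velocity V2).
Formula: \Delta P = \frac{1}{2} \rho (V_1^2 - V_2^2)
delta_P = 0.5·1018·(7.236² − 3.338²)/1000 = 20.98 kPa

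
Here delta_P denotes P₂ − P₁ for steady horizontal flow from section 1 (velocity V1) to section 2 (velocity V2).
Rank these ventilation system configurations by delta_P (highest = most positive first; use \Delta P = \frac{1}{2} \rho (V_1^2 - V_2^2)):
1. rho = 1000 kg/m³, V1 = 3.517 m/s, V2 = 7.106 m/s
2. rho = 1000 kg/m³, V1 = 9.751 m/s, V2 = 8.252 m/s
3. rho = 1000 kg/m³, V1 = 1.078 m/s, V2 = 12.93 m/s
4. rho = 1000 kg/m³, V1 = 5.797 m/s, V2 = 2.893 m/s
Case 1: delta_P = -19.06 kPa
Case 2: delta_P = 13.49 kPa
Case 3: delta_P = -83.01 kPa
Case 4: delta_P = 12.62 kPa
Ranking (highest first): 2, 4, 1, 3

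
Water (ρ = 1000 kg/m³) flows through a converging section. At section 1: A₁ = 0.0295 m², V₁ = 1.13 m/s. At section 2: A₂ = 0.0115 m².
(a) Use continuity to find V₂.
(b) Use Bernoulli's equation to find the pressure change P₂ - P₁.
(a) Continuity: A₁V₁=A₂V₂ -> V₂=A₁V₁/A₂=0.0295*1.13/0.0115=2.90 m/s
(b) Bernoulli: P₂-P₁=0.5*rho*(V₁^2-V₂^2)/1000=0.5*1000*(1.13^2-2.90^2)/1000=-3.567 kPa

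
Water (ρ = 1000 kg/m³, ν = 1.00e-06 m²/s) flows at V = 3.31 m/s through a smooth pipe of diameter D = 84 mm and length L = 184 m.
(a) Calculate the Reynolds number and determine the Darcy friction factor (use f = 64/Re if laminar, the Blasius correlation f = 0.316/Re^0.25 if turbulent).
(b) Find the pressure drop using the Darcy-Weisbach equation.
(a) Re = V·D/ν = 3.31·0.084/1.00e-06 = 278040 → turbulent (Re > 4000); f = 0.316/Re^0.25 = 0.316/278040^0.25 = 0.013761 (Blasius is strictly valid for Re ≲ 1e5; used here as the smooth-pipe estimate the problem specifies)
(b) Darcy-Weisbach: ΔP = f·(L/D)·½ρV²/1000 = 0.013761·(184/0.084)·½·1000·3.31²/1000 = 165.1 kPa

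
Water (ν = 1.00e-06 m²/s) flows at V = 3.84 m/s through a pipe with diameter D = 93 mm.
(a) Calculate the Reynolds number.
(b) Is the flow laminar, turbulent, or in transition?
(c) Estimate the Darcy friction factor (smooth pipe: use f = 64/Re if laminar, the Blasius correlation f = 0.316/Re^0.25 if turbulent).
(a) Re = V·D/ν = 3.84·0.093/1.00e-06 = 357120
(b) Flow regime: turbulent (Re > 4000)
(c) Friction factor: f = 0.316/Re^0.25 = 0.316/357120^0.25 = 0.01293 (Blasius is strictly valid for Re ≲ 1e5; used here as the smooth-pipe estimate the problem specifies)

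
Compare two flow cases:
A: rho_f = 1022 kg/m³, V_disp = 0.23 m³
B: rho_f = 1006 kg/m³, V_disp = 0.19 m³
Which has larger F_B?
F_B(A) = 2306 N, F_B(B) = 1875 N. Answer: A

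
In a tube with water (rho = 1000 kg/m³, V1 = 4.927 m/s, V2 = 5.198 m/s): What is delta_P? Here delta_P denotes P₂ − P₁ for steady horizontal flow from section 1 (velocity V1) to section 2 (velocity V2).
Formula: \Delta P = \frac{1}{2} \rho (V_1^2 - V_2^2)
delta_P = 0.5·1000·(4.927² − 5.198²)/1000 = -1.372 kPa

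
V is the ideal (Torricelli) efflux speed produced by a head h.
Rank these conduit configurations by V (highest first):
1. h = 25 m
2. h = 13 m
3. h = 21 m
Case 1: V = 22.15 m/s
Case 2: V = 15.97 m/s
Case 3: V = 20.3 m/s
Ranking (highest first): 1, 3, 2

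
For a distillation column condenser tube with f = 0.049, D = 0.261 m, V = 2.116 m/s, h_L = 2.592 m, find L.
Formula: h_L = f \frac{L}{D} \frac{V^2}{2g}
Substituting knowns: 2.592 = 0.049·(L/0.261)·2.116²/(2·9.81)
Solving for L: L = 2.592·2·9.81·0.261/(0.049·2.116²) = 60.5 m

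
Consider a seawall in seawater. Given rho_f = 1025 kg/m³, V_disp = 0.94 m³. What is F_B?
Formula: F_B = \rho_f g V_{disp}
F_B = 1025·9.81·0.94 = 9452 N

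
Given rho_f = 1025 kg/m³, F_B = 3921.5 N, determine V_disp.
Formula: F_B = \rho_f g V_{disp}
Substituting knowns: 3921.5 = 1025·9.81·V_disp
Solving for V_disp: V_disp = 3921.5/(1025·9.81) = 0.39 m³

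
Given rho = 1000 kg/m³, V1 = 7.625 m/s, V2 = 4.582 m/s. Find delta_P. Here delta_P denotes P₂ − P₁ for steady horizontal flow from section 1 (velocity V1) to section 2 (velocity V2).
Formula: \Delta P = \frac{1}{2} \rho (V_1^2 - V_2^2)
delta_P = 0.5·1000·(7.625² − 4.582²)/1000 = 18.57 kPa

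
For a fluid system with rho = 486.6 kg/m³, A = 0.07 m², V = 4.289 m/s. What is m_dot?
Formula: \dot{m} = \rho A V
m_dot = 486.6·0.07·4.289 = 146.1 kg/s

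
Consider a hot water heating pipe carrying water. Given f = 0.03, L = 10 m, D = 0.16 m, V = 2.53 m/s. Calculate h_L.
Formula: h_L = f \frac{L}{D} \frac{V^2}{2g}
h_L = 0.03·(10/0.16)·2.53²/(2·9.81) = 0.6117 m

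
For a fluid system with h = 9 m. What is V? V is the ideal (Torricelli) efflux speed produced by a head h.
Formula: V = \sqrt{2 g h}
V = √(2·9.81·9) = 13.29 m/s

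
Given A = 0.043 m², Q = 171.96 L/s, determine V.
Formula: Q = A V
Substituting knowns: 171.96 = 0.043·V·1000
Solving for V: V = (171.96/1000)/0.043 = 3.999 m/s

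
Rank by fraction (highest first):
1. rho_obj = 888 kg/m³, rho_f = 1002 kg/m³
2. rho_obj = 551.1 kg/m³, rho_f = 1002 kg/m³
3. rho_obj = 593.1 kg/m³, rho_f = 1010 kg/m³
Case 1: fraction = 0.8862
Case 2: fraction = 0.55
Case 3: fraction = 0.5872
Ranking (highest first): 1, 3, 2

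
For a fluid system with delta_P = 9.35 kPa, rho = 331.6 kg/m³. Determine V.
Formula: V = \sqrt{\frac{2 \Delta P}{\rho}}
V = √(2·(9.35·1000)/331.6) = 7.51 m/s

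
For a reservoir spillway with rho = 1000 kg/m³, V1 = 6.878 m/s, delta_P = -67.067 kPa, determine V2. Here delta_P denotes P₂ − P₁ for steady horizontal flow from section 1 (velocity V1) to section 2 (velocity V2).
Formula: \Delta P = \frac{1}{2} \rho (V_1^2 - V_2^2)
Substituting knowns: -67.067 = 0.5·1000·(6.878² − V2²)/1000
Solving for V2: V2 = √(6.878² − 2·(-67.067·1000)/1000) = 13.47 m/s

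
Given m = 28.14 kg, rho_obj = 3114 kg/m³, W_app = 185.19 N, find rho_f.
Formula: W_{app} = mg\left(1 - \frac{\rho_f}{\rho_{obj}}\right)
Substituting knowns: 185.19 = 28.14·9.81·(1 − rho_f/3114)
Solving for rho_f: rho_f = 3114·(1 − 185.19/(28.14·9.81)) = 1025 kg/m³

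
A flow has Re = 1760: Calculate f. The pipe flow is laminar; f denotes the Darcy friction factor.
Formula: f = \frac{64}{Re}
f = 64/1760 = 0.03636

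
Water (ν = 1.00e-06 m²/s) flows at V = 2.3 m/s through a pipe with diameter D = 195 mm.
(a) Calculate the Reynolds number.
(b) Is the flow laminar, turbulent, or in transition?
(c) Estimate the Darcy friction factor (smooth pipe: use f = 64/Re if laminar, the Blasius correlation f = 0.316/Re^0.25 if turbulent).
(a) Re = V·D/ν = 2.3·0.195/1.00e-06 = 448500
(b) Flow regime: turbulent (Re > 4000)
(c) Friction factor: f = 0.316/Re^0.25 = 0.316/448500^0.25 = 0.01221 (Blasius is strictly valid for Re ≲ 1e5; used here as the smooth-pipe estimate the problem specifies)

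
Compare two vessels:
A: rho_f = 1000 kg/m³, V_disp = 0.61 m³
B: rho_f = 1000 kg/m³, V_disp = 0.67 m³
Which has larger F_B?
F_B(A) = 5984 N, F_B(B) = 6573 N. Answer: B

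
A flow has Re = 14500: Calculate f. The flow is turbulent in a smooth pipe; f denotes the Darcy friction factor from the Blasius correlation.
Formula: f = \frac{0.316}{Re^{0.25}}
f = 0.316/14500^0.25 = 0.0288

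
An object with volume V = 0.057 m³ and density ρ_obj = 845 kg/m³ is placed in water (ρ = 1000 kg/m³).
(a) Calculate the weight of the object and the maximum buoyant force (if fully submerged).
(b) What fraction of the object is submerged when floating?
(a) W=rho_obj*g*V=845*9.81*0.057=472.5 N; F_B(max)=rho*g*V=1000*9.81*0.057=559.2 N
(b) Floating fraction=rho_obj/rho=845/1000=0.845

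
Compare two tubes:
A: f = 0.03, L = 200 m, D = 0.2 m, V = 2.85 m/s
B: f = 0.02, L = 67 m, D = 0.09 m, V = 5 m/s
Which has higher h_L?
h_L(A) = 12.42 m, h_L(B) = 18.97 m. Answer: B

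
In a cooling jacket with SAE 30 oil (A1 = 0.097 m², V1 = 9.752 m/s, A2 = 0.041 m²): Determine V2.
Formula: V_2 = \frac{A_1 V_1}{A_2}
V2 = 0.097·9.752/0.041 = 23.07 m/s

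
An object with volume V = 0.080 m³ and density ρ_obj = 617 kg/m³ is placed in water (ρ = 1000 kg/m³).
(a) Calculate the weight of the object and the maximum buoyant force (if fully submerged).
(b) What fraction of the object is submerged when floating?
(a) W=rho_obj*g*V=617*9.81*0.080=484.2 N; F_B(max)=rho*g*V=1000*9.81*0.080=784.8 N
(b) Floating fraction=rho_obj/rho=617/1000=0.617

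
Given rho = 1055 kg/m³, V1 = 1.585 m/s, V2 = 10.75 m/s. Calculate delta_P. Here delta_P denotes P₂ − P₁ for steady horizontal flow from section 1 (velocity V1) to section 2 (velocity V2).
Formula: \Delta P = \frac{1}{2} \rho (V_1^2 - V_2^2)
delta_P = 0.5·1055·(1.585² − 10.75²)/1000 = -59.63 kPa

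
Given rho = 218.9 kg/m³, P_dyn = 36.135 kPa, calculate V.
Formula: P_{dyn} = \frac{1}{2} \rho V^2
Substituting knowns: 36.135 = 0.5·218.9·V²/1000
Solving for V: V = √(2·(36.135·1000)/218.9) = 18.17 m/s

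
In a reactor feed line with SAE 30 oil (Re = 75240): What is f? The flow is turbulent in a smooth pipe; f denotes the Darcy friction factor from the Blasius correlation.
Formula: f = \frac{0.316}{Re^{0.25}}
f = 0.316/75240^0.25 = 0.01908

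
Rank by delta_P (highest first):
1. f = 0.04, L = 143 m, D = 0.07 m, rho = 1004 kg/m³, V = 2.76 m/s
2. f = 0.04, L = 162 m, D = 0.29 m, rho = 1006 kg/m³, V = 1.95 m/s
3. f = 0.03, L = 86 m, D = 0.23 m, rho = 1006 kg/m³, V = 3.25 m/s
Case 1: delta_P = 312.5 kPa
Case 2: delta_P = 42.74 kPa
Case 3: delta_P = 59.6 kPa
Ranking (highest first): 1, 3, 2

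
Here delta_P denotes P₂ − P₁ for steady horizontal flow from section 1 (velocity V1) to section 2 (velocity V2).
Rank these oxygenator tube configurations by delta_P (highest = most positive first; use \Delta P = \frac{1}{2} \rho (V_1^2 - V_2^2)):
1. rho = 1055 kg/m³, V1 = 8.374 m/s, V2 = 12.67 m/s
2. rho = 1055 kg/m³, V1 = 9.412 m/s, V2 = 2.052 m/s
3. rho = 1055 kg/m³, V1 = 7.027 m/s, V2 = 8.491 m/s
Case 1: delta_P = -47.69 kPa
Case 2: delta_P = 44.51 kPa
Case 3: delta_P = -11.98 kPa
Ranking (highest first): 2, 3, 1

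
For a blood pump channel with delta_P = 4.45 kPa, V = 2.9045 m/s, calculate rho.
Formula: V = \sqrt{\frac{2 \Delta P}{\rho}}
Substituting knowns: 2.9045 = √(2·(4.45·1000)/rho)
Solving for rho: rho = 2·(4.45·1000)/2.9045² = 1055 kg/m³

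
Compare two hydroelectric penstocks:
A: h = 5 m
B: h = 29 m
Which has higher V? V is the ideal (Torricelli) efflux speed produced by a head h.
V(A) = 9.905 m/s, V(B) = 23.85 m/s. Answer: B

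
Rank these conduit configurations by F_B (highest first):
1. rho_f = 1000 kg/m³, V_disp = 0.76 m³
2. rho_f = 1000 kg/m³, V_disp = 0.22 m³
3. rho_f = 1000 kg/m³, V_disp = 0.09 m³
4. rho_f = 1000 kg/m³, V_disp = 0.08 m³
Case 1: F_B = 7456 N
Case 2: F_B = 2158 N
Case 3: F_B = 882.9 N
Case 4: F_B = 784.8 N
Ranking (highest first): 1, 2, 3, 4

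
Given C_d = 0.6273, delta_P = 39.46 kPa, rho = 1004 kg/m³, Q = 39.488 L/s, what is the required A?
Formula: Q = C_d A \sqrt{\frac{2 \Delta P}{\rho}}
Substituting knowns: 39.488 = 0.6273·A·√(2·(39.46·1000)/1004)·1000
Solving for A: A = (39.488/1000)/(0.6273·√(2·(39.46·1000)/1004)) = 0.0071 m²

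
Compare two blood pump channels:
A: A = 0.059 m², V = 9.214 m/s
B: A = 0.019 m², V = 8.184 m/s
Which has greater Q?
Q(A) = 543.6 L/s, Q(B) = 155.5 L/s. Answer: A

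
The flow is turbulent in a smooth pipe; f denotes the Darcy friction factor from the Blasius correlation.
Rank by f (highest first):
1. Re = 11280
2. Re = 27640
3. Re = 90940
Case 1: f = 0.03066
Case 2: f = 0.02451
Case 3: f = 0.0182
Ranking (highest first): 1, 2, 3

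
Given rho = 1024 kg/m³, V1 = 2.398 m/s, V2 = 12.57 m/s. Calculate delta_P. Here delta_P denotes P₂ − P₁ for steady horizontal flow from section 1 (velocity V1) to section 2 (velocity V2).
Formula: \Delta P = \frac{1}{2} \rho (V_1^2 - V_2^2)
delta_P = 0.5·1024·(2.398² − 12.57²)/1000 = -77.95 kPa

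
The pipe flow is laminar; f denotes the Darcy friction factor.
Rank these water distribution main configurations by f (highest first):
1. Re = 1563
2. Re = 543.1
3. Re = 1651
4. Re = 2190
Case 1: f = 0.04095
Case 2: f = 0.1178
Case 3: f = 0.03876
Case 4: f = 0.02922
Ranking (highest first): 2, 1, 3, 4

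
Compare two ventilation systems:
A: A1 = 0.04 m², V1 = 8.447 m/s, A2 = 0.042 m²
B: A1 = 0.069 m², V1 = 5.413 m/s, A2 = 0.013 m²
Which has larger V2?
V2(A) = 8.045 m/s, V2(B) = 28.73 m/s. Answer: B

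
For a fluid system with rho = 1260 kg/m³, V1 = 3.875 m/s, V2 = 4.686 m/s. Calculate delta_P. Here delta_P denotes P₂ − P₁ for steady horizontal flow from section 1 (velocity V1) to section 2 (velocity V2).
Formula: \Delta P = \frac{1}{2} \rho (V_1^2 - V_2^2)
delta_P = 0.5·1260·(3.875² − 4.686²)/1000 = -4.374 kPa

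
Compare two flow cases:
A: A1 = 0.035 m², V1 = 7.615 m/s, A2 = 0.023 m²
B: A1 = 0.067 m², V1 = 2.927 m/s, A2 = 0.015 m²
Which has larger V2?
V2(A) = 11.59 m/s, V2(B) = 13.07 m/s. Answer: B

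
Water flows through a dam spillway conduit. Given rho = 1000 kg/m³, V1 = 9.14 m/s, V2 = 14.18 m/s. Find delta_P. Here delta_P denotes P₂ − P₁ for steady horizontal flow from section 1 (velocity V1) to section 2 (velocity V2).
Formula: \Delta P = \frac{1}{2} \rho (V_1^2 - V_2^2)
delta_P = 0.5·1000·(9.14² − 14.18²)/1000 = -58.77 kPa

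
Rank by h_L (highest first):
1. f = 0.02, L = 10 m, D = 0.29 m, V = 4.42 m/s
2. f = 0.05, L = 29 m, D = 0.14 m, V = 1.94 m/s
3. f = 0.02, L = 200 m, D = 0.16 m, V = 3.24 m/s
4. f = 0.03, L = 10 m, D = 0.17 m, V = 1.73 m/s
Case 1: h_L = 0.6867 m
Case 2: h_L = 1.987 m
Case 3: h_L = 13.38 m
Case 4: h_L = 0.2692 m
Ranking (highest first): 3, 2, 1, 4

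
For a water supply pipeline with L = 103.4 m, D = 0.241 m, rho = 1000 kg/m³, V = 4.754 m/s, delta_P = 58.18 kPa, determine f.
Formula: \Delta P = f \frac{L}{D} \frac{\rho V^2}{2}
Substituting knowns: 58.18 = f·(103.4/0.241)·0.5·1000·4.754²/1000
Solving for f: f = (58.18·1000)/((103.4/0.241)·0.5·1000·4.754²) = 0.012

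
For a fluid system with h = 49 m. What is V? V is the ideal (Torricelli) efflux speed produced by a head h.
Formula: V = \sqrt{2 g h}
V = √(2·9.81·49) = 31.01 m/s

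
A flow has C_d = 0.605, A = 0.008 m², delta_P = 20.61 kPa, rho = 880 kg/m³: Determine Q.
Formula: Q = C_d A \sqrt{\frac{2 \Delta P}{\rho}}
Q = 0.605·0.008·√(2·(20.61·1000)/880)·1000 = 33.13 L/s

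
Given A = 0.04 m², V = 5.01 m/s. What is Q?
Formula: Q = A V
Q = 0.04·5.01·1000 = 200.4 L/s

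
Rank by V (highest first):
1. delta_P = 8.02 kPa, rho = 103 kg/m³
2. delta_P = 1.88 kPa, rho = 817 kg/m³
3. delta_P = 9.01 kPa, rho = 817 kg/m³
Case 1: V = 12.48 m/s
Case 2: V = 2.145 m/s
Case 3: V = 4.696 m/s
Ranking (highest first): 1, 3, 2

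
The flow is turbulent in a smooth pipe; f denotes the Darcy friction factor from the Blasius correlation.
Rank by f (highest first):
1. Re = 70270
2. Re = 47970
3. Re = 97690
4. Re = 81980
Case 1: f = 0.01941
Case 2: f = 0.02135
Case 3: f = 0.01787
Case 4: f = 0.01867
Ranking (highest first): 2, 1, 4, 3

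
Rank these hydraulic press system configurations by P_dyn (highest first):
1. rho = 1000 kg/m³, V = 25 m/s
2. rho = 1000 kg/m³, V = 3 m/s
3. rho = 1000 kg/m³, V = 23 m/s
Case 1: P_dyn = 312.5 kPa
Case 2: P_dyn = 4.5 kPa
Case 3: P_dyn = 264.5 kPa
Ranking (highest first): 1, 3, 2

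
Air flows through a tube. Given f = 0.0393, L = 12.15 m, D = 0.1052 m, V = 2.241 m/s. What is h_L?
Formula: h_L = f \frac{L}{D} \frac{V^2}{2g}
h_L = 0.0393·(12.15/0.1052)·2.241²/(2·9.81) = 1.162 m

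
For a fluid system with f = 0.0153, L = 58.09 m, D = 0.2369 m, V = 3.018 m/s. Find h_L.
Formula: h_L = f \frac{L}{D} \frac{V^2}{2g}
h_L = 0.0153·(58.09/0.2369)·3.018²/(2·9.81) = 1.742 m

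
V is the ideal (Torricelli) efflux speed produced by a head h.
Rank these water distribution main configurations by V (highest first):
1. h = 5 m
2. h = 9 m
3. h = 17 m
Case 1: V = 9.905 m/s
Case 2: V = 13.29 m/s
Case 3: V = 18.26 m/s
Ranking (highest first): 3, 2, 1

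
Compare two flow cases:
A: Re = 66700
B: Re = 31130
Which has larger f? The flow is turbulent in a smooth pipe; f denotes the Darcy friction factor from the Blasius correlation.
f(A) = 0.01966, f(B) = 0.02379. Answer: B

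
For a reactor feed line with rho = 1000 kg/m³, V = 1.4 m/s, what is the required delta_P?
Formula: V = \sqrt{\frac{2 \Delta P}{\rho}}
Substituting knowns: 1.4 = √(2·(delta_P·1000)/1000)
Solving for delta_P: delta_P = 1.4²·1000/2/1000 = 0.98 kPa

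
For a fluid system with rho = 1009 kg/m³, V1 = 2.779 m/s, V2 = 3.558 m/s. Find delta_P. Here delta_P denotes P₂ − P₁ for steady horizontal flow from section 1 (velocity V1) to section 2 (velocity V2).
Formula: \Delta P = \frac{1}{2} \rho (V_1^2 - V_2^2)
delta_P = 0.5·1009·(2.779² − 3.558²)/1000 = -2.49 kPa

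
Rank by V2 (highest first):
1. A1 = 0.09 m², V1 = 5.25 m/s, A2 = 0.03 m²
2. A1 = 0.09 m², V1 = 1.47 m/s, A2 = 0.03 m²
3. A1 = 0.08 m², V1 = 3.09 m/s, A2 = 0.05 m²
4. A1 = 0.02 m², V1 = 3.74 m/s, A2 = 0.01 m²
Case 1: V2 = 15.75 m/s
Case 2: V2 = 4.41 m/s
Case 3: V2 = 4.944 m/s
Case 4: V2 = 7.48 m/s
Ranking (highest first): 1, 4, 3, 2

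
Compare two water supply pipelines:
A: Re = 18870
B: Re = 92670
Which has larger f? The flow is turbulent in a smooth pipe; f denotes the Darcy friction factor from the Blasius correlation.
f(A) = 0.02696, f(B) = 0.01811. Answer: A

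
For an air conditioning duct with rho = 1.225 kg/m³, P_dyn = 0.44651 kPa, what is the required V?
Formula: P_{dyn} = \frac{1}{2} \rho V^2
Substituting knowns: 0.44651 = 0.5·1.225·V²/1000
Solving for V: V = √(2·(0.44651·1000)/1.225) = 27 m/s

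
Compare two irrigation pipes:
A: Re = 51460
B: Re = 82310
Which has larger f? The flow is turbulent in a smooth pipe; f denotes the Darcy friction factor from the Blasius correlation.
f(A) = 0.02098, f(B) = 0.01866. Answer: A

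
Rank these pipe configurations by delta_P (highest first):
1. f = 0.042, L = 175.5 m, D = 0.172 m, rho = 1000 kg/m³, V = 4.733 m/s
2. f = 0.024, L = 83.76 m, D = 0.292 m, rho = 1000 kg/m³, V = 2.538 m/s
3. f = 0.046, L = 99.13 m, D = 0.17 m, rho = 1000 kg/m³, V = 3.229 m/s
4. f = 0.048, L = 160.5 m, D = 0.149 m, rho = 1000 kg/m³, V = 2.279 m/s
Case 1: delta_P = 480 kPa
Case 2: delta_P = 22.17 kPa
Case 3: delta_P = 139.8 kPa
Case 4: delta_P = 134.3 kPa
Ranking (highest first): 1, 3, 4, 2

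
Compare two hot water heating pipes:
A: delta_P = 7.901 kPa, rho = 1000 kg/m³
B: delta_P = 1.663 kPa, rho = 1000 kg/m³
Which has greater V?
V(A) = 3.975 m/s, V(B) = 1.824 m/s. Answer: A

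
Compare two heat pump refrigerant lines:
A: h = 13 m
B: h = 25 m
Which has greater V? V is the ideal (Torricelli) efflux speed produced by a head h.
V(A) = 15.97 m/s, V(B) = 22.15 m/s. Answer: B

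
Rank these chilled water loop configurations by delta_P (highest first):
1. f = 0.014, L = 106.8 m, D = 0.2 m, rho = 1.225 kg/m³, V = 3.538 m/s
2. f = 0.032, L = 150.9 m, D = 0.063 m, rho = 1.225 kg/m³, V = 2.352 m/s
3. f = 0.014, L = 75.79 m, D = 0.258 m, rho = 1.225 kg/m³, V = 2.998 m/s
Case 1: delta_P = 0.05732 kPa
Case 2: delta_P = 0.2597 kPa
Case 3: delta_P = 0.02264 kPa
Ranking (highest first): 2, 1, 3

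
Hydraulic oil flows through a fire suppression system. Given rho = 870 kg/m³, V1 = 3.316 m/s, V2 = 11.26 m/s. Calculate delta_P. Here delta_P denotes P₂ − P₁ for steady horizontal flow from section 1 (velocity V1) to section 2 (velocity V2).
Formula: \Delta P = \frac{1}{2} \rho (V_1^2 - V_2^2)
delta_P = 0.5·870·(3.316² − 11.26²)/1000 = -50.37 kPa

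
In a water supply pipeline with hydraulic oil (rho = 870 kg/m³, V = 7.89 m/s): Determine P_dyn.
Formula: P_{dyn} = \frac{1}{2} \rho V^2
P_dyn = 0.5·870·7.89²/1000 = 27.08 kPa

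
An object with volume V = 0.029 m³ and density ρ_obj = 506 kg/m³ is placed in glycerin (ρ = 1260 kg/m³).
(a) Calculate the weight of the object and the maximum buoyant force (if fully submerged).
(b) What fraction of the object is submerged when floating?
(a) W=rho_obj*g*V=506*9.81*0.029=144.0 N; F_B(max)=rho*g*V=1260*9.81*0.029=358.5 N
(b) Floating fraction=rho_obj/rho=506/1260=0.402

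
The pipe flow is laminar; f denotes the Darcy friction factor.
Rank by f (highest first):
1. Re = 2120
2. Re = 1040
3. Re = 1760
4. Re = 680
Case 1: f = 0.03019
Case 2: f = 0.06154
Case 3: f = 0.03636
Case 4: f = 0.09412
Ranking (highest first): 4, 2, 3, 1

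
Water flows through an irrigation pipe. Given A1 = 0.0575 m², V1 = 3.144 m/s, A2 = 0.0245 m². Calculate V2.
Formula: V_2 = \frac{A_1 V_1}{A_2}
V2 = 0.0575·3.144/0.0245 = 7.379 m/s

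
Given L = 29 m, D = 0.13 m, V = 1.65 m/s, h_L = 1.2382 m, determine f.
Formula: h_L = f \frac{L}{D} \frac{V^2}{2g}
Substituting knowns: 1.2382 = f·(29/0.13)·1.65²/(2·9.81)
Solving for f: f = 1.2382·2·9.81/((29/0.13)·1.65²) = 0.04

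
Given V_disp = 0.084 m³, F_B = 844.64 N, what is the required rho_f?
Formula: F_B = \rho_f g V_{disp}
Substituting knowns: 844.64 = rho_f·9.81·0.084
Solving for rho_f: rho_f = 844.64/(9.81·0.084) = 1025 kg/m³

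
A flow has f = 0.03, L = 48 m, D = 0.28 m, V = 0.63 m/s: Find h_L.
Formula: h_L = f \frac{L}{D} \frac{V^2}{2g}
h_L = 0.03·(48/0.28)·0.63²/(2·9.81) = 0.104 m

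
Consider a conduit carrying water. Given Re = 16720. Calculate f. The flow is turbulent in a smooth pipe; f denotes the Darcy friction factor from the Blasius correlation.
Formula: f = \frac{0.316}{Re^{0.25}}
f = 0.316/16720^0.25 = 0.02779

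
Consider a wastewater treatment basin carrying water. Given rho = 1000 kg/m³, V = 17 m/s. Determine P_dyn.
Formula: P_{dyn} = \frac{1}{2} \rho V^2
P_dyn = 0.5·1000·17²/1000 = 144.5 kPa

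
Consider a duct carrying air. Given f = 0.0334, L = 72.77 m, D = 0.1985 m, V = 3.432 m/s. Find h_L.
Formula: h_L = f \frac{L}{D} \frac{V^2}{2g}
h_L = 0.0334·(72.77/0.1985)·3.432²/(2·9.81) = 7.351 m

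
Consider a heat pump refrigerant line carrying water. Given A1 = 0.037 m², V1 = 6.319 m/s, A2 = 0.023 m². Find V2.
Formula: V_2 = \frac{A_1 V_1}{A_2}
V2 = 0.037·6.319/0.023 = 10.17 m/s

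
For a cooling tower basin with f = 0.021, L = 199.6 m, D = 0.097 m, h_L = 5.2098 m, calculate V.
Formula: h_L = f \frac{L}{D} \frac{V^2}{2g}
Substituting knowns: 5.2098 = 0.021·(199.6/0.097)·V²/(2·9.81)
Solving for V: V = √(5.2098·2·9.81/(0.021·(199.6/0.097))) = 1.538 m/s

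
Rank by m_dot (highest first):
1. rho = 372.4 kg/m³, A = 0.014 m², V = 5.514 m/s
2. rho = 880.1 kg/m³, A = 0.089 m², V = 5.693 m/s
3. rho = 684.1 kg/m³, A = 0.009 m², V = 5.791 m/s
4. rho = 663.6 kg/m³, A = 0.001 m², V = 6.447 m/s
Case 1: m_dot = 28.75 kg/s
Case 2: m_dot = 445.9 kg/s
Case 3: m_dot = 35.65 kg/s
Case 4: m_dot = 4.278 kg/s
Ranking (highest first): 2, 3, 1, 4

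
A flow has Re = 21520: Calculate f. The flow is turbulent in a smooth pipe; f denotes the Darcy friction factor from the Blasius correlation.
Formula: f = \frac{0.316}{Re^{0.25}}
f = 0.316/21520^0.25 = 0.02609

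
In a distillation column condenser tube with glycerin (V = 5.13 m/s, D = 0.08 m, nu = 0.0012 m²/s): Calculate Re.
Formula: Re = \frac{V D}{\nu}
Re = 5.13·0.08/0.0012 = 342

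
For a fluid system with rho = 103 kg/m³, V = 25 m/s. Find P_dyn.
Formula: P_{dyn} = \frac{1}{2} \rho V^2
P_dyn = 0.5·103·25²/1000 = 32.19 kPa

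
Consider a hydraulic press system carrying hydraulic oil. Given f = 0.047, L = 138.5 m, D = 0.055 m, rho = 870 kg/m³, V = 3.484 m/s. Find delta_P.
Formula: \Delta P = f \frac{L}{D} \frac{\rho V^2}{2}
delta_P = 0.047·(138.5/0.055)·0.5·870·3.484²/1000 = 624.9 kPa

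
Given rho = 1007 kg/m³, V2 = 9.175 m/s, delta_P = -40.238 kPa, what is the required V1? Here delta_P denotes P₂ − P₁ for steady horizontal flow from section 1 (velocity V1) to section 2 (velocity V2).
Formula: \Delta P = \frac{1}{2} \rho (V_1^2 - V_2^2)
Substituting knowns: -40.238 = 0.5·1007·(V1² − 9.175²)/1000
Solving for V1: V1 = √(9.175² + 2·(-40.238·1000)/1007) = 2.065 m/s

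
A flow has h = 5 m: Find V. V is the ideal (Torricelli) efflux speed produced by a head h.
Formula: V = \sqrt{2 g h}
V = √(2·9.81·5) = 9.905 m/s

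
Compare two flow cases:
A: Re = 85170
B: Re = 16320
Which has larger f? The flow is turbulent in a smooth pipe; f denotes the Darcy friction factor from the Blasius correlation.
f(A) = 0.0185, f(B) = 0.02796. Answer: B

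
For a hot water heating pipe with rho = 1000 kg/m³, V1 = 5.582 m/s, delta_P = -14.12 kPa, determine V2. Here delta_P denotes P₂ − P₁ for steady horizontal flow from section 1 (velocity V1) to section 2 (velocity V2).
Formula: \Delta P = \frac{1}{2} \rho (V_1^2 - V_2^2)
Substituting knowns: -14.12 = 0.5·1000·(5.582² − V2²)/1000
Solving for V2: V2 = √(5.582² − 2·(-14.12·1000)/1000) = 7.707 m/s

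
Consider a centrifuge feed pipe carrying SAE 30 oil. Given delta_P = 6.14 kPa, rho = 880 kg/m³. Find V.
Formula: V = \sqrt{\frac{2 \Delta P}{\rho}}
V = √(2·(6.14·1000)/880) = 3.736 m/s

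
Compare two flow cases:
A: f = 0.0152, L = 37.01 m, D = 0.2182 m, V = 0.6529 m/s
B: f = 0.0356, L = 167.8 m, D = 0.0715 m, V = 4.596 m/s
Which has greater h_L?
h_L(A) = 0.05601 m, h_L(B) = 89.95 m. Answer: B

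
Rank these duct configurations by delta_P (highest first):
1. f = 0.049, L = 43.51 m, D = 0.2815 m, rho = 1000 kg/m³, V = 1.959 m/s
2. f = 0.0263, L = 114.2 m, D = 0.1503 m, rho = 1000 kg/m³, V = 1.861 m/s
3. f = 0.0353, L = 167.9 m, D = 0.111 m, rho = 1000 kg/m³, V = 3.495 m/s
Case 1: delta_P = 14.53 kPa
Case 2: delta_P = 34.6 kPa
Case 3: delta_P = 326.1 kPa
Ranking (highest first): 3, 2, 1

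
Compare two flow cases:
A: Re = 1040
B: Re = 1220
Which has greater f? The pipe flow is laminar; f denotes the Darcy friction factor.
f(A) = 0.06154, f(B) = 0.05246. Answer: A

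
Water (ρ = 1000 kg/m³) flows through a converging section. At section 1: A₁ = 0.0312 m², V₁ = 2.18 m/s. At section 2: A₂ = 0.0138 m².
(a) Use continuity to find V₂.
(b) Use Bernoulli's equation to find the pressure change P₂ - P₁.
(a) Continuity: A₁V₁=A₂V₂ -> V₂=A₁V₁/A₂=0.0312*2.18/0.0138=4.93 m/s
(b) Bernoulli: P₂-P₁=0.5*rho*(V₁^2-V₂^2)/1000=0.5*1000*(2.18^2-4.93^2)/1000=-9.776 kPa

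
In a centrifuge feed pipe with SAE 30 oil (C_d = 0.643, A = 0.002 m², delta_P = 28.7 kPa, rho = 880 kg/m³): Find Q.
Formula: Q = C_d A \sqrt{\frac{2 \Delta P}{\rho}}
Q = 0.643·0.002·√(2·(28.7·1000)/880)·1000 = 10.39 L/s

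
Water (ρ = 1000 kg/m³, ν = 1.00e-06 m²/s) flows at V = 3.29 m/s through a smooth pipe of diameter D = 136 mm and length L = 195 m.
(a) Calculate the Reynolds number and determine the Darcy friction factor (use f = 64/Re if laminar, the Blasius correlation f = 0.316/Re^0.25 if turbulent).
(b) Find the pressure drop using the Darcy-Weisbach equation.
(a) Re = V·D/ν = 3.29·0.136/1.00e-06 = 447440 → turbulent (Re > 4000); f = 0.316/Re^0.25 = 0.316/447440^0.25 = 0.012218 (Blasius is strictly valid for Re ≲ 1e5; used here as the smooth-pipe estimate the problem specifies)
(b) Darcy-Weisbach: ΔP = f·(L/D)·½ρV²/1000 = 0.012218·(195/0.136)·½·1000·3.29²/1000 = 94.81 kPa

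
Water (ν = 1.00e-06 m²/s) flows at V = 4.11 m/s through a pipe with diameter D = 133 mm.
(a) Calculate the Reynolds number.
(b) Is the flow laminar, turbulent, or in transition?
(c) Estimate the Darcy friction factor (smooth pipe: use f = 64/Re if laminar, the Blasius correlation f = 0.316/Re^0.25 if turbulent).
(a) Re = V·D/ν = 4.11·0.133/1.00e-06 = 546630
(b) Flow regime: turbulent (Re > 4000)
(c) Friction factor: f = 0.316/Re^0.25 = 0.316/546630^0.25 = 0.01162 (Blasius is strictly valid for Re ≲ 1e5; used here as the smooth-pipe estimate the problem specifies)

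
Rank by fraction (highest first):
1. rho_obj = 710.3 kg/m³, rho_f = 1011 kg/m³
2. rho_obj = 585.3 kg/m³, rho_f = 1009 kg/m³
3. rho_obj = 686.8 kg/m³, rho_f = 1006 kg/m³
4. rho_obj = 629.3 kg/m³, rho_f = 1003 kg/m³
Case 1: fraction = 0.7026
Case 2: fraction = 0.5801
Case 3: fraction = 0.6827
Case 4: fraction = 0.6274
Ranking (highest first): 1, 3, 4, 2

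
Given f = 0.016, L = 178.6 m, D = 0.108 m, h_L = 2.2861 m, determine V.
Formula: h_L = f \frac{L}{D} \frac{V^2}{2g}
Substituting knowns: 2.2861 = 0.016·(178.6/0.108)·V²/(2·9.81)
Solving for V: V = √(2.2861·2·9.81/(0.016·(178.6/0.108))) = 1.302 m/s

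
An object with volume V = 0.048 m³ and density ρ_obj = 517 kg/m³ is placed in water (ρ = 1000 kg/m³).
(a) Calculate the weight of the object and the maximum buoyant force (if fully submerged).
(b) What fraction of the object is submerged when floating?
(a) W=rho_obj*g*V=517*9.81*0.048=243.4 N; F_B(max)=rho*g*V=1000*9.81*0.048=470.9 N
(b) Floating fraction=rho_obj/rho=517/1000=0.517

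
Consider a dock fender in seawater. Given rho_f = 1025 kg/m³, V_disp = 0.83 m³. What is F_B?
Formula: F_B = \rho_f g V_{disp}
F_B = 1025·9.81·0.83 = 8346 N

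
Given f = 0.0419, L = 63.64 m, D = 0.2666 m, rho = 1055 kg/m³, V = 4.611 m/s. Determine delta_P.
Formula: \Delta P = f \frac{L}{D} \frac{\rho V^2}{2}
delta_P = 0.0419·(63.64/0.2666)·0.5·1055·4.611²/1000 = 112.2 kPa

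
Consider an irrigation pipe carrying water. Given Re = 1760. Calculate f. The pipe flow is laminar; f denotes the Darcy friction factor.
Formula: f = \frac{64}{Re}
f = 64/1760 = 0.03636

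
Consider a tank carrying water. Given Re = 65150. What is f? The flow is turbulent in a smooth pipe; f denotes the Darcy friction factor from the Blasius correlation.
Formula: f = \frac{0.316}{Re^{0.25}}
f = 0.316/65150^0.25 = 0.01978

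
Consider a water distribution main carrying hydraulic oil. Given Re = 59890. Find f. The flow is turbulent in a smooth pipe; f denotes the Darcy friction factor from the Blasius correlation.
Formula: f = \frac{0.316}{Re^{0.25}}
f = 0.316/59890^0.25 = 0.0202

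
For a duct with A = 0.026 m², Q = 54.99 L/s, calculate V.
Formula: Q = A V
Substituting knowns: 54.99 = 0.026·V·1000
Solving for V: V = (54.99/1000)/0.026 = 2.115 m/s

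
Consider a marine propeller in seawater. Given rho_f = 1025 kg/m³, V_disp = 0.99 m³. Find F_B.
Formula: F_B = \rho_f g V_{disp}
F_B = 1025·9.81·0.99 = 9955 N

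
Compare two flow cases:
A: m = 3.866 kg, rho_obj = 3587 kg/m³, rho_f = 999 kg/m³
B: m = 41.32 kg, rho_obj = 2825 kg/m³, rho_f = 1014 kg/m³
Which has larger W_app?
W_app(A) = 27.36 N, W_app(B) = 259.9 N. Answer: B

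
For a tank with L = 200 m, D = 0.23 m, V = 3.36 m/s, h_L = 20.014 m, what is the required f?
Formula: h_L = f \frac{L}{D} \frac{V^2}{2g}
Substituting knowns: 20.014 = f·(200/0.23)·3.36²/(2·9.81)
Solving for f: f = 20.014·2·9.81/((200/0.23)·3.36²) = 0.04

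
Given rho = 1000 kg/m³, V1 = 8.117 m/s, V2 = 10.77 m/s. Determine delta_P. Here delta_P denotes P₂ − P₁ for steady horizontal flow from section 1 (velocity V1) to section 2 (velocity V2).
Formula: \Delta P = \frac{1}{2} \rho (V_1^2 - V_2^2)
delta_P = 0.5·1000·(8.117² − 10.77²)/1000 = -25.05 kPa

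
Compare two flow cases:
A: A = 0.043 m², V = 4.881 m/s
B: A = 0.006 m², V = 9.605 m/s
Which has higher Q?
Q(A) = 209.9 L/s, Q(B) = 57.63 L/s. Answer: A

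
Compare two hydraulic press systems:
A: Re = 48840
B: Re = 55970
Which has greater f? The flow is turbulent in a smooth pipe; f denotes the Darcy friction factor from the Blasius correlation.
f(A) = 0.02126, f(B) = 0.02054. Answer: A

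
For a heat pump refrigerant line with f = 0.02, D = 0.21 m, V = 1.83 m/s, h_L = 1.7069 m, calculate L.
Formula: h_L = f \frac{L}{D} \frac{V^2}{2g}
Substituting knowns: 1.7069 = 0.02·(L/0.21)·1.83²/(2·9.81)
Solving for L: L = 1.7069·2·9.81·0.21/(0.02·1.83²) = 105 m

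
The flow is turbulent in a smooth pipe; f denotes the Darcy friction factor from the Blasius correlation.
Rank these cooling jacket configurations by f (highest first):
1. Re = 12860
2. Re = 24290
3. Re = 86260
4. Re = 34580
Case 1: f = 0.02967
Case 2: f = 0.02531
Case 3: f = 0.01844
Case 4: f = 0.02317
Ranking (highest first): 1, 2, 4, 3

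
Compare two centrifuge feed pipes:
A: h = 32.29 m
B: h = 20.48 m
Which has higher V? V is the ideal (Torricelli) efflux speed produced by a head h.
V(A) = 25.17 m/s, V(B) = 20.05 m/s. Answer: A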